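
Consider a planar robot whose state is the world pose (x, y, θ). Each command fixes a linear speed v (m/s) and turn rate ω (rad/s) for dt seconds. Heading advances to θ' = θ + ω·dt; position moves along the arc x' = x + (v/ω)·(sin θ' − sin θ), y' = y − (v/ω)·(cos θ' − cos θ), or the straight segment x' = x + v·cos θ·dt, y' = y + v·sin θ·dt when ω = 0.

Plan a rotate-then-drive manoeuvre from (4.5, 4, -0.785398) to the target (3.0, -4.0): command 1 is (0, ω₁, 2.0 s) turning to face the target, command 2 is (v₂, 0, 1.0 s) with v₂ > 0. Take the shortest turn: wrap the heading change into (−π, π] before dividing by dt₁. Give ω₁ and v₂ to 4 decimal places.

ω₁ = -0.4854, v₂ = 8.1394

heading to target = atan2(-4−4, 3−4.5) = -1.7561
Δθ = wrap(-1.7561 − -0.7854) = -0.9707; ω₁ = Δθ/dt₁ = -0.4854
distance = √((3−4.5)² + (-4−4)²) = 8.1394; v₂ = distance/dt₂ = 8.1394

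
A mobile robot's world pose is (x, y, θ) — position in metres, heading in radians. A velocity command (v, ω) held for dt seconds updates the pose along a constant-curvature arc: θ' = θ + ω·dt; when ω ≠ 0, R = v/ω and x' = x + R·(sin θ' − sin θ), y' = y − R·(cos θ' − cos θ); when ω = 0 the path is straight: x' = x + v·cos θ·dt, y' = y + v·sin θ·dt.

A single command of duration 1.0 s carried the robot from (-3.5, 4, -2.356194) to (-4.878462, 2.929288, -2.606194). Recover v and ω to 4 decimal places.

v = 1.7500, ω = -0.2500

Δθ = -2.606194 − -2.356194 = -0.250000
ω = Δθ/dt = -0.250000/1.0 = -0.2500
R = Δx/(sin θ' − sin θ) = -7.0000
v = R·ω = -7.0000·-0.2500 = 1.7500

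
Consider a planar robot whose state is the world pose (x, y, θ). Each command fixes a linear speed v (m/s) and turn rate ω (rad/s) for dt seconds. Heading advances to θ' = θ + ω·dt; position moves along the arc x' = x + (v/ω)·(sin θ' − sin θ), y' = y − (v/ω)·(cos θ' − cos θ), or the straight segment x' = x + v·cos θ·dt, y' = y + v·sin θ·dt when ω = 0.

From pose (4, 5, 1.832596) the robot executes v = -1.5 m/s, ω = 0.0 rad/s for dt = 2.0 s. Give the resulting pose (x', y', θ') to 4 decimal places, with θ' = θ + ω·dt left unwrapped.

(4.7765, 2.1022, 1.8326)

θ' = 1.8326 + 0.0·2.0 = 1.8326
ω = 0 → straight: x' = 4 + -1.5·cos(1.8326)·2.0 = 4.7765
y' = 5 + -1.5·sin(1.8326)·2.0 = 2.1022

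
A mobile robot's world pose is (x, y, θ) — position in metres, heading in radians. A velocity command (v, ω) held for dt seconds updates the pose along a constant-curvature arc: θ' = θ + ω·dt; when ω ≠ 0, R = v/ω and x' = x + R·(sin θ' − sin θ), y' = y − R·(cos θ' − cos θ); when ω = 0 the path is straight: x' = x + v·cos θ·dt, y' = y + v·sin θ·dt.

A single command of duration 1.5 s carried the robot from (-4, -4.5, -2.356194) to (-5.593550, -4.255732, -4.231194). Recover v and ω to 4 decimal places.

v = 1.2500, ω = -1.2500

Δθ = -4.231194 − -2.356194 = -1.875000
ω = Δθ/dt = -1.875000/1.5 = -1.2500
R = Δx/(sin θ' − sin θ) = -1.0000
v = R·ω = -1.0000·-1.2500 = 1.2500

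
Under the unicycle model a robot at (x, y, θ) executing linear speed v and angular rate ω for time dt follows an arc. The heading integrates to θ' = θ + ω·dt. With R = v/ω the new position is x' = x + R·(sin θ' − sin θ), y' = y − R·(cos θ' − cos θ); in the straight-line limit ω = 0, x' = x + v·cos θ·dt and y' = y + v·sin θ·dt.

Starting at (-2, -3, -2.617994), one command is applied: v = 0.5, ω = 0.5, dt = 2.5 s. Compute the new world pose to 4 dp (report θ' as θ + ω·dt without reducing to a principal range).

θ' = -2.6180 + 0.5·2.5 = -1.3680
R = v/ω = 0.5/0.5 = 1.0000
x' = -2 + 1.0000·(sin -1.3680 − sin -2.6180) = -2.4795
y' = -3 − 1.0000·(cos -1.3680 − cos -2.6180) = -4.0674

(-2.4795, -4.0674, -1.3680)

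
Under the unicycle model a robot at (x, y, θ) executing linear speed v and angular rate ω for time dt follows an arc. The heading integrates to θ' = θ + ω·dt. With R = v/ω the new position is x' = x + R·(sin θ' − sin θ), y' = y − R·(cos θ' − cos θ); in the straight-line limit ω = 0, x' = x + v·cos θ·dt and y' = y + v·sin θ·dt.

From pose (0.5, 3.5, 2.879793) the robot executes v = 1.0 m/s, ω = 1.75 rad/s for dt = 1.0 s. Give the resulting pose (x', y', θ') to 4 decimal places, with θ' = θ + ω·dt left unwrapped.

(-0.2174, 2.9952, 4.6298)

θ' = 2.8798 + 1.75·1.0 = 4.6298
R = v/ω = 1.0/1.75 = 0.5714
x' = 0.5 + 0.5714·(sin 4.6298 − sin 2.8798) = -0.2174
y' = 3.5 − 0.5714·(cos 4.6298 − cos 2.8798) = 2.9952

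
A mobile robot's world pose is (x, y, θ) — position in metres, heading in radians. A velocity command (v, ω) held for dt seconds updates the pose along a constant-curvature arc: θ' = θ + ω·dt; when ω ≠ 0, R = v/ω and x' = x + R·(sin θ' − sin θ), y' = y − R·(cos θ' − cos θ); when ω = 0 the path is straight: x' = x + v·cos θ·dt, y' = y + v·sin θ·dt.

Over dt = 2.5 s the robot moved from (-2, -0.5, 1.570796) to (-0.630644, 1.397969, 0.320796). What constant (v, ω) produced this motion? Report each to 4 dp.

v = 1.0000, ω = -0.5000

Δθ = 0.320796 − 1.570796 = -1.250000
ω = Δθ/dt = -1.250000/2.5 = -0.5000
R = −Δy/(cos θ' − cos θ) = -2.0000
v = R·ω = -2.0000·-0.5000 = 1.0000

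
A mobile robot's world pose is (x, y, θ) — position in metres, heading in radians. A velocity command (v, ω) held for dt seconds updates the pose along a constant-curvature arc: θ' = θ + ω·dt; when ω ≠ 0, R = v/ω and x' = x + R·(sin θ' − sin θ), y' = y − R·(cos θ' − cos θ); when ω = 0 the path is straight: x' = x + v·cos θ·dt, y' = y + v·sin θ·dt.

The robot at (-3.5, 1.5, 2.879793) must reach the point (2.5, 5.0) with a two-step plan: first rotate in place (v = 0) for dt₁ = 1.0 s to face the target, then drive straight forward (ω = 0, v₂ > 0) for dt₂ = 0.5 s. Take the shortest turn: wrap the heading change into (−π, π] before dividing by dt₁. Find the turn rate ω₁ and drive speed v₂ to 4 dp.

ω₁ = -2.3517, v₂ = 13.8924

heading to target = atan2(5−1.5, 2.5−-3.5) = 0.5281
Δθ = wrap(0.5281 − 2.8798) = -2.3517; ω₁ = Δθ/dt₁ = -2.3517
distance = √((2.5−-3.5)² + (5−1.5)²) = 6.9462; v₂ = distance/dt₂ = 13.8924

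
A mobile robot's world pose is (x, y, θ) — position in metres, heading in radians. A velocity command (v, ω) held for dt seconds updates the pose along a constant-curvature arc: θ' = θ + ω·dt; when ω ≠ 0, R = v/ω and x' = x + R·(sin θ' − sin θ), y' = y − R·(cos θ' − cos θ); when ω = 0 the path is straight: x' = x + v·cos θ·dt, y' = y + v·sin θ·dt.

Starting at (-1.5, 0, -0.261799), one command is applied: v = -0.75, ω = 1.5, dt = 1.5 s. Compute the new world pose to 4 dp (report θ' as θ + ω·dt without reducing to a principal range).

(-2.0865, -0.6857, 1.9882)

θ' = -0.2618 + 1.5·1.5 = 1.9882
R = v/ω = -0.75/1.5 = -0.5000
x' = -1.5 + -0.5000·(sin 1.9882 − sin -0.2618) = -2.0865
y' = 0 − -0.5000·(cos 1.9882 − cos -0.2618) = -0.6857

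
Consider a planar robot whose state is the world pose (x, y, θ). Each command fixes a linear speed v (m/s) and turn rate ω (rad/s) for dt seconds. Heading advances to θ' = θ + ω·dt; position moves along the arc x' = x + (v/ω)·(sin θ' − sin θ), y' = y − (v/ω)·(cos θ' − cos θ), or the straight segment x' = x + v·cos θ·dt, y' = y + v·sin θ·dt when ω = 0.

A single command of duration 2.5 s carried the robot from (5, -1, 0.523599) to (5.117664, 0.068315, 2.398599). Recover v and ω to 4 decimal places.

Δθ = 2.398599 − 0.523599 = 1.875000
ω = Δθ/dt = 1.875000/2.5 = 0.7500
R = −Δy/(cos θ' − cos θ) = 0.6667
v = R·ω = 0.6667·0.7500 = 0.5000

v = 0.5000, ω = 0.7500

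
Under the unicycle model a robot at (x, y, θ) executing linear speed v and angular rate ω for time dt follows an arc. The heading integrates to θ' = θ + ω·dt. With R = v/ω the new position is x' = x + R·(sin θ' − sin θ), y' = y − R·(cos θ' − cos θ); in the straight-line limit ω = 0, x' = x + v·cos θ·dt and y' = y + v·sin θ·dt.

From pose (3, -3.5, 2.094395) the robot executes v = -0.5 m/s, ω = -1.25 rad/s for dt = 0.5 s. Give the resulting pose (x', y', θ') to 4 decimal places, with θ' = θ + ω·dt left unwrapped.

(3.0515, -3.7405, 1.4694)

θ' = 2.0944 + -1.25·0.5 = 1.4694
R = v/ω = -0.5/-1.25 = 0.4000
x' = 3 + 0.4000·(sin 1.4694 − sin 2.0944) = 3.0515
y' = -3.5 − 0.4000·(cos 1.4694 − cos 2.0944) = -3.7405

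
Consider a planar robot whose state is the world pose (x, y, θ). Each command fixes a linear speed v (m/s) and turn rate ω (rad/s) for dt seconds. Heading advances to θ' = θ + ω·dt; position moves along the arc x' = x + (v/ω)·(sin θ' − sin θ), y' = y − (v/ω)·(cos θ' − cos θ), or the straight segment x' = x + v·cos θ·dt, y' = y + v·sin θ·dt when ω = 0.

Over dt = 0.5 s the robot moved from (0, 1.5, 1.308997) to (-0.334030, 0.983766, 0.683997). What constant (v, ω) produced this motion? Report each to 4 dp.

v = -1.2500, ω = -1.2500

Δθ = 0.683997 − 1.308997 = -0.625000
ω = Δθ/dt = -0.625000/0.5 = -1.2500
R = −Δy/(cos θ' − cos θ) = 1.0000
v = R·ω = 1.0000·-1.2500 = -1.2500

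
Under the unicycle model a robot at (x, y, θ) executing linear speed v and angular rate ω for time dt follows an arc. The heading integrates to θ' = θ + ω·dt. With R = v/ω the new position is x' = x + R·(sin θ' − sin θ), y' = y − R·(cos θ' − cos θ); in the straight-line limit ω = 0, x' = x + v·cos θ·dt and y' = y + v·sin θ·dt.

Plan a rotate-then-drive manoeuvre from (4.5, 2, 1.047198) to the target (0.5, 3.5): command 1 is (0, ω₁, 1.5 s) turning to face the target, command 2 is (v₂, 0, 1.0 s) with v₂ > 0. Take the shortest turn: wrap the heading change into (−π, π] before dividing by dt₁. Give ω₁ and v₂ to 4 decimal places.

heading to target = atan2(3.5−2, 0.5−4.5) = 2.7828
Δθ = wrap(2.7828 − 1.0472) = 1.7356; ω₁ = Δθ/dt₁ = 1.1571
distance = √((0.5−4.5)² + (3.5−2)²) = 4.2720; v₂ = distance/dt₂ = 4.2720

ω₁ = 1.1571, v₂ = 4.2720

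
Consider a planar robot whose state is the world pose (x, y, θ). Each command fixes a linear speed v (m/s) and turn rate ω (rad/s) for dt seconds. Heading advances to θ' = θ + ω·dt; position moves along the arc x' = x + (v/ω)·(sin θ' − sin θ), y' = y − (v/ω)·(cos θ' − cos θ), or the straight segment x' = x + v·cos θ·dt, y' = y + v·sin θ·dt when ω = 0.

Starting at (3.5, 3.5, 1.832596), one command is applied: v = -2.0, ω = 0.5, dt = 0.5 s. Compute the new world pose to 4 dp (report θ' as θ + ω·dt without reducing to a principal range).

θ' = 1.8326 + 0.5·0.5 = 2.0826
R = v/ω = -2.0/0.5 = -4.0000
x' = 3.5 + -4.0000·(sin 2.0826 − sin 1.8326) = 3.8762
y' = 3.5 − -4.0000·(cos 2.0826 − cos 1.8326) = 2.5763

(3.8762, 2.5763, 2.0826)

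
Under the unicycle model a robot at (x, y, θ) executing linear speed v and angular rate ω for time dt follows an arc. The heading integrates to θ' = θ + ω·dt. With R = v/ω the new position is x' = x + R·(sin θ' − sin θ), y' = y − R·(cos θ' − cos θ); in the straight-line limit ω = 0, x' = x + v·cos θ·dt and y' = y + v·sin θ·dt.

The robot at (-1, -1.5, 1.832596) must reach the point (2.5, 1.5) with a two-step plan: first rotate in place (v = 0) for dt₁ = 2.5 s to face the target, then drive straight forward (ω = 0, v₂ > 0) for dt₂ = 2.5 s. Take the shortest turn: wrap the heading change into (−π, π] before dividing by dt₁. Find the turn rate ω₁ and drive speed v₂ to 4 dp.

heading to target = atan2(1.5−-1.5, 2.5−-1) = 0.7086
Δθ = wrap(0.7086 − 1.8326) = -1.1240; ω₁ = Δθ/dt₁ = -0.4496
distance = √((2.5−-1)² + (1.5−-1.5)²) = 4.6098; v₂ = distance/dt₂ = 1.8439

ω₁ = -0.4496, v₂ = 1.8439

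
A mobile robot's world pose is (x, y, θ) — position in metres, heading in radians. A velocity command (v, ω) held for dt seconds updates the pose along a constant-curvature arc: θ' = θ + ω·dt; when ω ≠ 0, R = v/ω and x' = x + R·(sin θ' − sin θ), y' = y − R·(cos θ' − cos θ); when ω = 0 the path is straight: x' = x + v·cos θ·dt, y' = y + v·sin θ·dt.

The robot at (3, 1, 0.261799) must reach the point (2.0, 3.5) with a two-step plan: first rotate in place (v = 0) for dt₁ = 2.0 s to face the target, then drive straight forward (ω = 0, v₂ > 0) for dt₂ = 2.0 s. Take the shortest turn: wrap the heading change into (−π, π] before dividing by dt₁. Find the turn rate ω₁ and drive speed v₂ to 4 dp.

ω₁ = 0.8448, v₂ = 1.3463

heading to target = atan2(3.5−1, 2−3) = 1.9513
Δθ = wrap(1.9513 − 0.2618) = 1.6895; ω₁ = Δθ/dt₁ = 0.8448
distance = √((2−3)² + (3.5−1)²) = 2.6926; v₂ = distance/dt₂ = 1.3463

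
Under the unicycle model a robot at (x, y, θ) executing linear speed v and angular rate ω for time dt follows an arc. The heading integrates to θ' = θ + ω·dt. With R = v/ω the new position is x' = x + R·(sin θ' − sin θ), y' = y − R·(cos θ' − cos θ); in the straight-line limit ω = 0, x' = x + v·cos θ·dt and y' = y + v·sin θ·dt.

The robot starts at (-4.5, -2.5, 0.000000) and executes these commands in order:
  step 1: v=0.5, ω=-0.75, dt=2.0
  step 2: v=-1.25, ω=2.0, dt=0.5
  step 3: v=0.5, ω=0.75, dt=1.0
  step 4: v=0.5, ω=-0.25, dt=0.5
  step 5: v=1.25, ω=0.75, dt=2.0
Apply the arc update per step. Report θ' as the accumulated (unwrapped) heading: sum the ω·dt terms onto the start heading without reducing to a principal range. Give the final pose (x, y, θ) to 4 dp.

step 1: θ'=-1.5000 (R=-0.6667) → pose (-3.8350, -3.1195, -1.5000)
step 2: θ'=-0.5000 (R=-0.6250) → pose (-4.1588, -2.6152, -0.5000)
step 3: θ'=0.2500 (R=0.6667) → pose (-3.6742, -2.6761, 0.2500)
step 4: θ'=0.1250 (R=-2.0000) → pose (-3.4288, -2.6295, 0.1250)
step 5: θ'=1.6250 (R=1.6667) → pose (-1.9724, -0.8856, 1.6250)

(-1.9724, -0.8856, 1.6250)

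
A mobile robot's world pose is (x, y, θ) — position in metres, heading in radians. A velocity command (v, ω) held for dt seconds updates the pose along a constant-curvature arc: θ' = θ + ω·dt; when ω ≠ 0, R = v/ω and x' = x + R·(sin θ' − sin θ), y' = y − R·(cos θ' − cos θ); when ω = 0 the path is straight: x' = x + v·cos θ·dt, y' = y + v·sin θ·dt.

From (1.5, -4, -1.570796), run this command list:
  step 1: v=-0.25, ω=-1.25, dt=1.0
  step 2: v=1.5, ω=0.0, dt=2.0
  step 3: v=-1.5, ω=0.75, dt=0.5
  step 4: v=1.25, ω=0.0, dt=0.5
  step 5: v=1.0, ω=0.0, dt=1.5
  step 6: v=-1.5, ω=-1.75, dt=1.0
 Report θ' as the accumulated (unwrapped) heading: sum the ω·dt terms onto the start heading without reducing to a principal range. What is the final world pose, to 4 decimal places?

(-0.8950, -5.9899, -4.1958)

step 1: θ'=-2.8208 (R=0.2000) → pose (1.6369, -3.8102, -2.8208)
step 2: θ'=-2.8208 (straight) → pose (-1.2100, -4.7562, -2.8208)
step 3: θ'=-2.4458 (R=-2.0000) → pose (-0.5587, -4.3933, -2.4458)
step 4: θ'=-2.4458 (straight) → pose (-1.0384, -4.7939, -2.4458)
step 5: θ'=-2.4458 (straight) → pose (-2.1897, -5.7554, -2.4458)
step 6: θ'=-4.1958 (R=0.8571) → pose (-0.8950, -5.9899, -4.1958)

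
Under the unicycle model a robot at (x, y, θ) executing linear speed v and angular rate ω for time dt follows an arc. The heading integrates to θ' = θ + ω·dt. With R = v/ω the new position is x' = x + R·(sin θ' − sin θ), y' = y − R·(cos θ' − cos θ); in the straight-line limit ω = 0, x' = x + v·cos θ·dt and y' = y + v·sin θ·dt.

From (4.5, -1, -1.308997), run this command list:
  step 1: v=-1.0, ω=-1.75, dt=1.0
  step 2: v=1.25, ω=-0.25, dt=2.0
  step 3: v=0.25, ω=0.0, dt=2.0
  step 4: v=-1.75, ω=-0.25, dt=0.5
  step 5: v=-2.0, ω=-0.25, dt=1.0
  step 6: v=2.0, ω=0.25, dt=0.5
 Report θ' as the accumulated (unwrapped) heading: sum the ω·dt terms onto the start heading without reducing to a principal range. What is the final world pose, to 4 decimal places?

step 1: θ'=-3.0590 (R=0.5714) → pose (5.0048, -0.2826, -3.0590)
step 2: θ'=-3.5590 (R=-5.0000) → pose (2.5654, 0.1296, -3.5590)
step 3: θ'=-3.5590 (straight) → pose (2.1083, 0.3323, -3.5590)
step 4: θ'=-3.6840 (R=7.0000) → pose (2.8839, -0.0714, -3.6840)
step 5: θ'=-3.9340 (R=8.0000) → pose (4.4507, -1.3061, -3.9340)
step 6: θ'=-3.8090 (R=8.0000) → pose (3.7060, -0.6397, -3.8090)

(3.7060, -0.6397, -3.8090)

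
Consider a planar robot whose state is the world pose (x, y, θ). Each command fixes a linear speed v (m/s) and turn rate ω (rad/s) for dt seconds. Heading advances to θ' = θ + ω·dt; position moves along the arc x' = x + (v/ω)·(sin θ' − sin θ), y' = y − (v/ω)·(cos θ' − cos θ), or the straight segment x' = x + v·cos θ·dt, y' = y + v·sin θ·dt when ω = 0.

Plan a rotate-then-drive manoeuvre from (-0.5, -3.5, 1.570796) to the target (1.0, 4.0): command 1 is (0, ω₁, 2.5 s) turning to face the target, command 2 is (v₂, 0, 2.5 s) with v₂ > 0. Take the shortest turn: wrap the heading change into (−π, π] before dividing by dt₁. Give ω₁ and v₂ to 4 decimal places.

heading to target = atan2(4−-3.5, 1−-0.5) = 1.3734
Δθ = wrap(1.3734 − 1.5708) = -0.1974; ω₁ = Δθ/dt₁ = -0.0790
distance = √((1−-0.5)² + (4−-3.5)²) = 7.6485; v₂ = distance/dt₂ = 3.0594

ω₁ = -0.0790, v₂ = 3.0594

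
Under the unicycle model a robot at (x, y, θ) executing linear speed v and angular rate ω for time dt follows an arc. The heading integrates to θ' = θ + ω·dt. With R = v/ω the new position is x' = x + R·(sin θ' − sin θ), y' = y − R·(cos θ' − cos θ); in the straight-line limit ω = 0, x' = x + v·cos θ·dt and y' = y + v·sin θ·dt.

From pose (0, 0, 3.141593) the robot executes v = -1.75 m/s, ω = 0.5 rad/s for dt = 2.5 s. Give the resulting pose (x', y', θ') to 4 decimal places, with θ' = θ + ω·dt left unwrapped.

(3.3214, 2.3964, 4.3916)

θ' = 3.1416 + 0.5·2.5 = 4.3916
R = v/ω = -1.75/0.5 = -3.5000
x' = 0 + -3.5000·(sin 4.3916 − sin 3.1416) = 3.3214
y' = 0 − -3.5000·(cos 4.3916 − cos 3.1416) = 2.3964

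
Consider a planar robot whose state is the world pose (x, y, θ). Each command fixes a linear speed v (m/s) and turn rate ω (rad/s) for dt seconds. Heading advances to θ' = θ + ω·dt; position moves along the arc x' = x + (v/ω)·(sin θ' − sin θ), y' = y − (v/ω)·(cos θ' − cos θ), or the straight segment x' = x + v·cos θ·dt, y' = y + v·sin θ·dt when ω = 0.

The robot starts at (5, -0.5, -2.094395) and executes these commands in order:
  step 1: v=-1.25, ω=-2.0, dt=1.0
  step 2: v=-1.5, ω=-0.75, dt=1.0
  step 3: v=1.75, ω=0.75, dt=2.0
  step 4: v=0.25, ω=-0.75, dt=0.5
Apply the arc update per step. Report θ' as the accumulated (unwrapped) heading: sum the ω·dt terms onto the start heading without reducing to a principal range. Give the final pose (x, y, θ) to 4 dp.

step 1: θ'=-4.0944 (R=0.6250) → pose (6.0507, -0.4504, -4.0944)
step 2: θ'=-4.8444 (R=2.0000) → pose (6.4032, -1.8724, -4.8444)
step 3: θ'=-3.3444 (R=2.3333) → pose (4.5601, 0.7202, -3.3444)
step 4: θ'=-3.7194 (R=-0.3333) → pose (4.4452, 0.7675, -3.7194)

(4.4452, 0.7675, -3.7194)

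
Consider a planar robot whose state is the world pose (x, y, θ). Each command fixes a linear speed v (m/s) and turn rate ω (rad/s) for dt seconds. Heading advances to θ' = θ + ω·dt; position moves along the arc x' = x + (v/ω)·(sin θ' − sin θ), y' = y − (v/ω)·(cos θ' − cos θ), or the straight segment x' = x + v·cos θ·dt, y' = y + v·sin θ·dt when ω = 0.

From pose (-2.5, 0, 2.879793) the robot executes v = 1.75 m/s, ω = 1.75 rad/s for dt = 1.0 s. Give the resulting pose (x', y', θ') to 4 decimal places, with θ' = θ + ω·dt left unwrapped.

θ' = 2.8798 + 1.75·1.0 = 4.6298
R = v/ω = 1.75/1.75 = 1.0000
x' = -2.5 + 1.0000·(sin 4.6298 − sin 2.8798) = -3.7554
y' = 0 − 1.0000·(cos 4.6298 − cos 2.8798) = -0.8834

(-3.7554, -0.8834, 4.6298)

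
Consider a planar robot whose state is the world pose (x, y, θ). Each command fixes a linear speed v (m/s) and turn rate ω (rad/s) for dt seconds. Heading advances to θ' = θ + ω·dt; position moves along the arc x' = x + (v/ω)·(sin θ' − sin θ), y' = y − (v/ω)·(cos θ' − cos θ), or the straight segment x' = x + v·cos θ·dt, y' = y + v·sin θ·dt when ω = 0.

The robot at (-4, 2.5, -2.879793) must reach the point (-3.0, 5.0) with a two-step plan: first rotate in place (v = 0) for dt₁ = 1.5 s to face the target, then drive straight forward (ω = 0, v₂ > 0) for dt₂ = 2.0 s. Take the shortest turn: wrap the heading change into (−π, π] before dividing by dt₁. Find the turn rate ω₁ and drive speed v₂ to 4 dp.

ω₁ = -1.4754, v₂ = 1.3463

heading to target = atan2(5−2.5, -3−-4) = 1.1903
Δθ = wrap(1.1903 − -2.8798) = -2.2131; ω₁ = Δθ/dt₁ = -1.4754
distance = √((-3−-4)² + (5−2.5)²) = 2.6926; v₂ = distance/dt₂ = 1.3463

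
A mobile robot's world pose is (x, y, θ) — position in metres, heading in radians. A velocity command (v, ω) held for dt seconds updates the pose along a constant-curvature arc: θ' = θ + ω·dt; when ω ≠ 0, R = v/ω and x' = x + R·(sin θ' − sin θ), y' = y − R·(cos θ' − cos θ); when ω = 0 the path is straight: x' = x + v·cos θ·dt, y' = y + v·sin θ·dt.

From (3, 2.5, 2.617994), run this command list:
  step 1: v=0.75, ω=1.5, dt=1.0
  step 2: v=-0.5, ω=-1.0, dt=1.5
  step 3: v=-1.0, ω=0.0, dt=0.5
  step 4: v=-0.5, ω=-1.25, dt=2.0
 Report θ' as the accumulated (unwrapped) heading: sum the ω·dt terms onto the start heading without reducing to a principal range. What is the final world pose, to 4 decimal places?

(3.2801, 1.5064, 0.1180)

step 1: θ'=4.1180 (R=0.5000) → pose (2.3358, 2.3470, 4.1180)
step 2: θ'=2.6180 (R=0.5000) → pose (3.0000, 2.5000, 2.6180)
step 3: θ'=2.6180 (straight) → pose (3.4330, 2.2500, 2.6180)
step 4: θ'=0.1180 (R=0.4000) → pose (3.2801, 1.5064, 0.1180)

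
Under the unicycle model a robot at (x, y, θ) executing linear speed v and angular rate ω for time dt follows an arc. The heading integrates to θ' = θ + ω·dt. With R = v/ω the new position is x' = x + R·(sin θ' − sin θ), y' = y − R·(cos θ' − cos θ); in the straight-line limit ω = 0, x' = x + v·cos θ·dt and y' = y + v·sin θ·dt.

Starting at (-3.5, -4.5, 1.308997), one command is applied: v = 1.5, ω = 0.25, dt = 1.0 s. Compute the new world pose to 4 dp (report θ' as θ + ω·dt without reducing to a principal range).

(-3.2960, -3.0179, 1.5590)

θ' = 1.3090 + 0.25·1.0 = 1.5590
R = v/ω = 1.5/0.25 = 6.0000
x' = -3.5 + 6.0000·(sin 1.5590 − sin 1.3090) = -3.2960
y' = -4.5 − 6.0000·(cos 1.5590 − cos 1.3090) = -3.0179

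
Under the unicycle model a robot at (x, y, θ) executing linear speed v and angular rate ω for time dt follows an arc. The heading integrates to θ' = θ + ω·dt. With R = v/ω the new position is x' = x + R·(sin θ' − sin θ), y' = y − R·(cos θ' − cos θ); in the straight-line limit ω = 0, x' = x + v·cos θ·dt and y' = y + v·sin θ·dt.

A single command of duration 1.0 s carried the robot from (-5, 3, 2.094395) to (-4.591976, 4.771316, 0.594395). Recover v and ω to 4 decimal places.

v = 2.0000, ω = -1.5000

Δθ = 0.594395 − 2.094395 = -1.500000
ω = Δθ/dt = -1.500000/1.0 = -1.5000
R = −Δy/(cos θ' − cos θ) = -1.3333
v = R·ω = -1.3333·-1.5000 = 2.0000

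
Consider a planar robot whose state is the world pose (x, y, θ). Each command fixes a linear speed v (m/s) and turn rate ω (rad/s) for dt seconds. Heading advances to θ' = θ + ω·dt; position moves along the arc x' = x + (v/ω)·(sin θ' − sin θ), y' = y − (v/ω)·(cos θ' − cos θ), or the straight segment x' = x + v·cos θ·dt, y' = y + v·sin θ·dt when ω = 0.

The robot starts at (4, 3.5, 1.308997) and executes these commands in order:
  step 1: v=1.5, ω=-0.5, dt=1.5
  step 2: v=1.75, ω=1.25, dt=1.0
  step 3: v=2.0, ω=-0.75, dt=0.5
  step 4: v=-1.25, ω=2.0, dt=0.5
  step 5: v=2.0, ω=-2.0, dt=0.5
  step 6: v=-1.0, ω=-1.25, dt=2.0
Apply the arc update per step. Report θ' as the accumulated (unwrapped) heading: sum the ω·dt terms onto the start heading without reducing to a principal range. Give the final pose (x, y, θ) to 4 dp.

(4.2539, 7.8353, -1.0660)

step 1: θ'=0.5590 (R=-3.0000) → pose (5.3068, 5.2669, 0.5590)
step 2: θ'=1.8090 (R=1.4000) → pose (5.9248, 6.7841, 1.8090)
step 3: θ'=1.4340 (R=-2.6667) → pose (5.8744, 7.7770, 1.4340)
step 4: θ'=2.4340 (R=-0.6250) → pose (6.0873, 7.2168, 2.4340)
step 5: θ'=1.4340 (R=-1.0000) → pose (5.7466, 8.1131, 1.4340)
step 6: θ'=-1.0660 (R=0.8000) → pose (4.2539, 7.8353, -1.0660)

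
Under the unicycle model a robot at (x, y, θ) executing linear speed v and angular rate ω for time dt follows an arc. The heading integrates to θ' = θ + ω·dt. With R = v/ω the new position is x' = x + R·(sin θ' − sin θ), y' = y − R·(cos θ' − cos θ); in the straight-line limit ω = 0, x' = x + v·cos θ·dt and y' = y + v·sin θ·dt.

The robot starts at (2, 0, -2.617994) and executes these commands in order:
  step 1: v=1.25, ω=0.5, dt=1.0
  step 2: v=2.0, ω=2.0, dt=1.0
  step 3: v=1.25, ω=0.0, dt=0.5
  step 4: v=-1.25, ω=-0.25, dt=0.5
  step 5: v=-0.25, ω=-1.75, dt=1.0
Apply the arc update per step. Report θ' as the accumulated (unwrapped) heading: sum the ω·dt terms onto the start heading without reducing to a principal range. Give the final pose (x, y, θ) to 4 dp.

(1.7616, -2.1419, -1.9930)

step 1: θ'=-2.1180 (R=2.5000) → pose (1.1150, -0.8643, -2.1180)
step 2: θ'=-0.1180 (R=1.0000) → pose (1.8513, -2.3777, -0.1180)
step 3: θ'=-0.1180 (straight) → pose (2.4720, -2.4512, -0.1180)
step 4: θ'=-0.2430 (R=5.0000) → pose (1.8575, -2.3391, -0.2430)
step 5: θ'=-1.9930 (R=0.1429) → pose (1.7616, -2.1419, -1.9930)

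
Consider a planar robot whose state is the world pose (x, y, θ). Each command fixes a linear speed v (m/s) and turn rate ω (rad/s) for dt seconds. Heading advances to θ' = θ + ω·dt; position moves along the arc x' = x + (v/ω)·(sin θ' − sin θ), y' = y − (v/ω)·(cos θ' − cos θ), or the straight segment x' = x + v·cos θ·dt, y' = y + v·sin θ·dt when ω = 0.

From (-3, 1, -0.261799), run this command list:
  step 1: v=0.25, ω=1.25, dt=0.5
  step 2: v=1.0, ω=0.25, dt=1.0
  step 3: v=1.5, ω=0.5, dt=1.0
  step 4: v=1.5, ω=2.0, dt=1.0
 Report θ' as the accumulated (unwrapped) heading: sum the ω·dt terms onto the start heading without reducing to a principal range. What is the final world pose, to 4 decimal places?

(-1.6830, 3.6831, 3.1132)

step 1: θ'=0.3632 (R=0.2000) → pose (-2.8772, 1.0062, 0.3632)
step 2: θ'=0.6132 (R=4.0000) → pose (-1.9963, 1.4740, 0.6132)
step 3: θ'=1.1132 (R=3.0000) → pose (-1.0314, 2.6021, 1.1132)
step 4: θ'=3.1132 (R=0.7500) → pose (-1.6830, 3.6831, 3.1132)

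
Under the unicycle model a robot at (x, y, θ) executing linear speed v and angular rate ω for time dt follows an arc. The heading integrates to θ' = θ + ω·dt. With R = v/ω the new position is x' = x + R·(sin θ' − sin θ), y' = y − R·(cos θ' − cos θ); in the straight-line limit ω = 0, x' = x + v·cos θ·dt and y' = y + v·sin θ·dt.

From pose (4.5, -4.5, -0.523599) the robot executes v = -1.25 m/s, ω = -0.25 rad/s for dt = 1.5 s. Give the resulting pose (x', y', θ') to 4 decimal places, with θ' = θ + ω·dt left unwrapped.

(3.0877, -3.2834, -0.8986)

θ' = -0.5236 + -0.25·1.5 = -0.8986
R = v/ω = -1.25/-0.25 = 5.0000
x' = 4.5 + 5.0000·(sin -0.8986 − sin -0.5236) = 3.0877
y' = -4.5 − 5.0000·(cos -0.8986 − cos -0.5236) = -3.2834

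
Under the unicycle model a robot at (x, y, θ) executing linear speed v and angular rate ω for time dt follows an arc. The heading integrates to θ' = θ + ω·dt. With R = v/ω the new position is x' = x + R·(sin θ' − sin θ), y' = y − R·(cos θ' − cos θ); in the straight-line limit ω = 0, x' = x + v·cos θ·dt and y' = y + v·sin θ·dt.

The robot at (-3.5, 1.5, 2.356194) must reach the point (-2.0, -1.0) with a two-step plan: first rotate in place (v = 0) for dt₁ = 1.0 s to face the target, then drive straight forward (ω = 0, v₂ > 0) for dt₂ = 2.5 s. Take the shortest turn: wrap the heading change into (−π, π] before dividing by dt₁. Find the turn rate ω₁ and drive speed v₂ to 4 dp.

heading to target = atan2(-1−1.5, -2−-3.5) = -1.0304
Δθ = wrap(-1.0304 − 2.3562) = 2.8966; ω₁ = Δθ/dt₁ = 2.8966
distance = √((-2−-3.5)² + (-1−1.5)²) = 2.9155; v₂ = distance/dt₂ = 1.1662

ω₁ = 2.8966, v₂ = 1.1662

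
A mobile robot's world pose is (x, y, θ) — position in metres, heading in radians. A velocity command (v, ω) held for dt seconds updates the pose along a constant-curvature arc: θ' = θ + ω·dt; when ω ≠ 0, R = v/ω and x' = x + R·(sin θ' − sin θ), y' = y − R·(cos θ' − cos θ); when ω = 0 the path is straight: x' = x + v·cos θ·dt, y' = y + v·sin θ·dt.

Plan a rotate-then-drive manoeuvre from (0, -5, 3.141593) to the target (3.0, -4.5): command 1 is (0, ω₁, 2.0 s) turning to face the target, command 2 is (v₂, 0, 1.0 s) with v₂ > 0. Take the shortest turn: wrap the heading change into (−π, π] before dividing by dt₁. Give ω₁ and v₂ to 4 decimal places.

heading to target = atan2(-4.5−-5, 3−0) = 0.1651
Δθ = wrap(0.1651 − 3.1416) = -2.9764; ω₁ = Δθ/dt₁ = -1.4882
distance = √((3−0)² + (-4.5−-5)²) = 3.0414; v₂ = distance/dt₂ = 3.0414

ω₁ = -1.4882, v₂ = 3.0414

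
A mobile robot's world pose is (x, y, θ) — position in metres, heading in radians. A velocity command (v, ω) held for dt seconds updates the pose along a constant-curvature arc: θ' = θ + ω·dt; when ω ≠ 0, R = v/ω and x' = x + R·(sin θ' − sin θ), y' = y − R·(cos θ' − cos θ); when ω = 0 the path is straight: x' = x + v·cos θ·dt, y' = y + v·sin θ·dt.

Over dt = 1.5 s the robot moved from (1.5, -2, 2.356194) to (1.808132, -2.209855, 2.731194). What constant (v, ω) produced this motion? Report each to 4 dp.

Δθ = 2.731194 − 2.356194 = 0.375000
ω = Δθ/dt = 0.375000/1.5 = 0.2500
R = Δx/(sin θ' − sin θ) = -1.0000
v = R·ω = -1.0000·0.2500 = -0.2500

v = -0.2500, ω = 0.2500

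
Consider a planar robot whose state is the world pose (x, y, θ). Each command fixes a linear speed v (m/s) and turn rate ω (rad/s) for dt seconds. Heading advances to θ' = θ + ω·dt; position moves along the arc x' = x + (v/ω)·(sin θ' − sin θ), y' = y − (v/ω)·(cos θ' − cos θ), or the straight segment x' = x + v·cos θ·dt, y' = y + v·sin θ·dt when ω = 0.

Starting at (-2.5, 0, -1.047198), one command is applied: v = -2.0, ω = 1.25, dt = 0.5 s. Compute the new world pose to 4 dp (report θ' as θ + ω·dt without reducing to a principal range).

(-3.2300, 0.6595, -0.4222)

θ' = -1.0472 + 1.25·0.5 = -0.4222
R = v/ω = -2.0/1.25 = -1.6000
x' = -2.5 + -1.6000·(sin -0.4222 − sin -1.0472) = -3.2300
y' = 0 − -1.6000·(cos -0.4222 − cos -1.0472) = 0.6595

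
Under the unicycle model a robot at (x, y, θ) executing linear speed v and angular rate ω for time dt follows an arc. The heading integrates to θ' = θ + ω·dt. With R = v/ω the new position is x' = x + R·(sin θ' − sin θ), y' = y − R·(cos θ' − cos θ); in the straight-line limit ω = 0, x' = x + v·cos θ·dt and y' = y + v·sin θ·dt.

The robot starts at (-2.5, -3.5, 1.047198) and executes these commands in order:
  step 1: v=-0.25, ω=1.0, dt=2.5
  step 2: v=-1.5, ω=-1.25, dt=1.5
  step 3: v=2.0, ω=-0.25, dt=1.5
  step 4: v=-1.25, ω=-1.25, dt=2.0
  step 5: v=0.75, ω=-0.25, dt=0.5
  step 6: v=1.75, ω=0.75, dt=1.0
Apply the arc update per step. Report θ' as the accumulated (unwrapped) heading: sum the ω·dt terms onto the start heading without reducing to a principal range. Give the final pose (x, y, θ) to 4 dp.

step 1: θ'=3.5472 (R=-0.2500) → pose (-2.1848, -3.8547, 3.5472)
step 2: θ'=1.6722 (R=1.2000) → pose (-0.5175, -4.8359, 1.6722)
step 3: θ'=1.2972 (R=-8.0000) → pose (-0.2611, -1.8645, 1.2972)
step 4: θ'=-1.2028 (R=1.0000) → pose (-2.1569, -1.9540, -1.2028)
step 5: θ'=-1.3278 (R=-3.0000) → pose (-2.0442, -2.3114, -1.3278)
step 6: θ'=-0.5778 (R=2.3333) → pose (-1.0538, -3.7046, -0.5778)

(-1.0538, -3.7046, -0.5778)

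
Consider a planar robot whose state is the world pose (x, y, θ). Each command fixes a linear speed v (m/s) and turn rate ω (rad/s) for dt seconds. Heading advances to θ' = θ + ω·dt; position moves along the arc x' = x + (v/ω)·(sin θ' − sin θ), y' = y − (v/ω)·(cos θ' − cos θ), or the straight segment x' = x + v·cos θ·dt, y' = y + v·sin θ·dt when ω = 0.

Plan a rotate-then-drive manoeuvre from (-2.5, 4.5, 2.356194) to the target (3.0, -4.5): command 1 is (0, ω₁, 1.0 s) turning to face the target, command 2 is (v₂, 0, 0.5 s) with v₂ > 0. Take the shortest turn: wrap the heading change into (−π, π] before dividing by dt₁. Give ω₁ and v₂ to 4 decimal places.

ω₁ = 2.9047, v₂ = 21.0950

heading to target = atan2(-4.5−4.5, 3−-2.5) = -1.0222
Δθ = wrap(-1.0222 − 2.3562) = 2.9047; ω₁ = Δθ/dt₁ = 2.9047
distance = √((3−-2.5)² + (-4.5−4.5)²) = 10.5475; v₂ = distance/dt₂ = 21.0950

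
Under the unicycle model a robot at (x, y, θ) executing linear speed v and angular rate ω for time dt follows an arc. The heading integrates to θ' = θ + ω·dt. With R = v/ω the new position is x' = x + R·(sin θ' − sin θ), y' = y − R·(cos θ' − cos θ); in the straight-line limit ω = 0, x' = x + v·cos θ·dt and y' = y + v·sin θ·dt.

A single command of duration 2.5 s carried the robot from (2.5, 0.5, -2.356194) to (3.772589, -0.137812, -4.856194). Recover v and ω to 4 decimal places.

Δθ = -4.856194 − -2.356194 = -2.500000
ω = Δθ/dt = -2.500000/2.5 = -1.0000
R = Δx/(sin θ' − sin θ) = 0.7500
v = R·ω = 0.7500·-1.0000 = -0.7500

v = -0.7500, ω = -1.0000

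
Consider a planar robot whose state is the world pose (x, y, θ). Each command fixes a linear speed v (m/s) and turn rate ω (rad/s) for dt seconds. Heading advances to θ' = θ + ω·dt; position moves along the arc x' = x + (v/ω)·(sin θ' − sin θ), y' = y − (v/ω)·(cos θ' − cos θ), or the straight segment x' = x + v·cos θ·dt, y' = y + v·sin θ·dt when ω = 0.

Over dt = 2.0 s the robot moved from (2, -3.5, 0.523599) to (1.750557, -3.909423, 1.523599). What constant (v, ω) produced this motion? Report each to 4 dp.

v = -0.2500, ω = 0.5000

Δθ = 1.523599 − 0.523599 = 1.000000
ω = Δθ/dt = 1.000000/2.0 = 0.5000
R = −Δy/(cos θ' − cos θ) = -0.5000
v = R·ω = -0.5000·0.5000 = -0.2500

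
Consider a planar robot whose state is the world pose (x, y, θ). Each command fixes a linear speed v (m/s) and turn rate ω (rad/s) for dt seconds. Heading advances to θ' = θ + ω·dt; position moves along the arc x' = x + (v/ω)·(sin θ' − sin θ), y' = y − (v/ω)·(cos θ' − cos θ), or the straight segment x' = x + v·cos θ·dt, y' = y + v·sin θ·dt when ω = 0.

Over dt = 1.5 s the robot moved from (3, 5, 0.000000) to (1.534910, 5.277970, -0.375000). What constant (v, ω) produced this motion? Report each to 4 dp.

v = -1.0000, ω = -0.2500

Δθ = -0.375000 − 0.000000 = -0.375000
ω = Δθ/dt = -0.375000/1.5 = -0.2500
R = Δx/(sin θ' − sin θ) = 4.0000
v = R·ω = 4.0000·-0.2500 = -1.0000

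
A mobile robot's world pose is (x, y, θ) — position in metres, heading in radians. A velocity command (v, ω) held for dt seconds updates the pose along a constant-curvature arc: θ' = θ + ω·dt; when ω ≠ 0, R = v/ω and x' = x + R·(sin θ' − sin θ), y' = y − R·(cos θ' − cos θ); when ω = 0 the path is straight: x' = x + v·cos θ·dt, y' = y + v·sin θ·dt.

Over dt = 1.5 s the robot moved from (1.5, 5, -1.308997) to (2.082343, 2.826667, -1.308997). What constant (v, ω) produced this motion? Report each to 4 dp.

v = 1.5000, ω = 0.0000

Δθ = -1.308997 − -1.308997 = 0.000000
ω = Δθ/dt = 0.000000/1.5 = 0.0000
ω = 0 → v = (Δx·cos θ + Δy·sin θ)/dt = 1.5000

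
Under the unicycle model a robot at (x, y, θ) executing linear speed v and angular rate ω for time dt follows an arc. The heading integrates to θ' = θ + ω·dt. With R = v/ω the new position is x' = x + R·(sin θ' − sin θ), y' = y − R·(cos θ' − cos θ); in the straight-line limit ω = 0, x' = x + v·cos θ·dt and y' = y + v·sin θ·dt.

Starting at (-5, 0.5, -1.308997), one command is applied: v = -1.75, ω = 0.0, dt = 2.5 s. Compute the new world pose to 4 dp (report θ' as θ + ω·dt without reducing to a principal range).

θ' = -1.3090 + 0.0·2.5 = -1.3090
ω = 0 → straight: x' = -5 + -1.75·cos(-1.3090)·2.5 = -6.1323
y' = 0.5 + -1.75·sin(-1.3090)·2.5 = 4.7259

(-6.1323, 4.7259, -1.3090)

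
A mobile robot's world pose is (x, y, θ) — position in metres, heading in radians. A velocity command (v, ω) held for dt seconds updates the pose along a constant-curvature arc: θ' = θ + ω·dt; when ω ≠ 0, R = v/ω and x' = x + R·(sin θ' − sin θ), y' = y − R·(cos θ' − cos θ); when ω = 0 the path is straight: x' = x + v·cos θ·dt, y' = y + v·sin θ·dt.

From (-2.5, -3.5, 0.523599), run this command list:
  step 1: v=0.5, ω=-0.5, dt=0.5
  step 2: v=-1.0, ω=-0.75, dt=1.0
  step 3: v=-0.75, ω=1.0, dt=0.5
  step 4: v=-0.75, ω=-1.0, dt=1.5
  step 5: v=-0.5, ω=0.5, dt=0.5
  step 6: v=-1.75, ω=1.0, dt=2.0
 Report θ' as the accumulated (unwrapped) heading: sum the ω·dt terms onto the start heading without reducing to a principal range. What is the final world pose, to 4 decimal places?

(-7.2922, -1.6375, 0.7736)

step 1: θ'=0.2736 (R=-1.0000) → pose (-2.2702, -3.4032, 0.2736)
step 2: θ'=-0.4764 (R=1.3333) → pose (-3.2419, -3.3043, -0.4764)
step 3: θ'=0.0236 (R=-0.7500) → pose (-3.6035, -3.2210, 0.0236)
step 4: θ'=-1.4764 (R=0.7500) → pose (-4.3679, -2.5419, -1.4764)
step 5: θ'=-1.2264 (R=-1.0000) → pose (-4.4222, -2.2986, -1.2264)
step 6: θ'=0.7736 (R=-1.7500) → pose (-7.2922, -1.6375, 0.7736)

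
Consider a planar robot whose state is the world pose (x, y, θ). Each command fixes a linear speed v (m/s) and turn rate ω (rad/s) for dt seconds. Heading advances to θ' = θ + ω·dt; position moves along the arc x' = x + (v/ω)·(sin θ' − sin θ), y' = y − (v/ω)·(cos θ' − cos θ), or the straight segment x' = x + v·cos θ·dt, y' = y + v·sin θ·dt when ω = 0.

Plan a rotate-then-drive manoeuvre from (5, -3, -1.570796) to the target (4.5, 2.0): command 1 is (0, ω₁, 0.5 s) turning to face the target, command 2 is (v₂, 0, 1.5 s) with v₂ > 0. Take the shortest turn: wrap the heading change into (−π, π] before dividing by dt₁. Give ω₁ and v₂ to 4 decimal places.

ω₁ = -6.0838, v₂ = 3.3500

heading to target = atan2(2−-3, 4.5−5) = 1.6705
Δθ = wrap(1.6705 − -1.5708) = -3.0419; ω₁ = Δθ/dt₁ = -6.0838
distance = √((4.5−5)² + (2−-3)²) = 5.0249; v₂ = distance/dt₂ = 3.3500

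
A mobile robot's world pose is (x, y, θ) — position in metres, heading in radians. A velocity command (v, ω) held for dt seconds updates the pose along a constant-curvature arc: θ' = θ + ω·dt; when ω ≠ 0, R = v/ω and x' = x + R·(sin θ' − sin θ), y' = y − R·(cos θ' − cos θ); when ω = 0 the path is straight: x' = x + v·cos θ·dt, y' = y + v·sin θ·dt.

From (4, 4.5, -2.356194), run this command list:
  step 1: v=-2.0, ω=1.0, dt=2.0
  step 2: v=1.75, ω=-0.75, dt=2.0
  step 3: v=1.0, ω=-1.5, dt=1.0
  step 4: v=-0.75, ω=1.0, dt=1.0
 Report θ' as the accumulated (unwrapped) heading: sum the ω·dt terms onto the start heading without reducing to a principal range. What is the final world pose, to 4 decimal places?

(4.6169, 4.6837, -2.3562)

step 1: θ'=-0.3562 (R=-2.0000) → pose (3.2832, 7.7887, -0.3562)
step 2: θ'=-1.8562 (R=-2.3333) → pose (4.7085, 4.9449, -1.8562)
step 3: θ'=-3.3562 (R=-0.6667) → pose (3.9268, 4.4812, -3.3562)
step 4: θ'=-2.3562 (R=-0.7500) → pose (4.6169, 4.6837, -2.3562)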